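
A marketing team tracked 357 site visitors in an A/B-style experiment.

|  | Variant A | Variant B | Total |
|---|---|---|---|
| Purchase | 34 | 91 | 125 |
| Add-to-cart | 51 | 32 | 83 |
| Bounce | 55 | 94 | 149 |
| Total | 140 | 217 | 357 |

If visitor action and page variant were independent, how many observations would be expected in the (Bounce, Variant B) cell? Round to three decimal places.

Row total (Bounce) = 149; column total (Variant B) = 217; grand total N = 357.
Expected count = (row total × column total) / N = 149 × 217 / 357 = 90.569.

90.569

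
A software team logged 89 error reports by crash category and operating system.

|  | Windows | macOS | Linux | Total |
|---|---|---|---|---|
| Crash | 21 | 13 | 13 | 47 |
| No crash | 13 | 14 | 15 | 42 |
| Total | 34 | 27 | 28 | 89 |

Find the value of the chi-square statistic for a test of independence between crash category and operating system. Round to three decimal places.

Grand total N = 89.
Expected counts (row total × column total / N):
  Crash, Windows: 47×34/89 = 17.9551
  Crash, macOS: 47×27/89 = 14.2584
  Crash, Linux: 47×28/89 = 14.7865
  No crash, Windows: 42×34/89 = 16.0449
  No crash, macOS: 42×27/89 = 12.7416
  No crash, Linux: 42×28/89 = 13.2135
Contributions (O − E)²/E:
  (21 − 17.9551)²/17.9551 = 0.5164
  (13 − 14.2584)²/14.2584 = 0.1111
  (13 − 14.7865)²/14.7865 = 0.2158
  (13 − 16.0449)²/16.0449 = 0.5778
  (14 − 12.7416)²/12.7416 = 0.1243
  (15 − 13.2135)²/13.2135 = 0.2415
χ² = 0.5164 + 0.1111 + 0.2158 + 0.5778 + 0.1243 + 0.2415 = 1.787

1.787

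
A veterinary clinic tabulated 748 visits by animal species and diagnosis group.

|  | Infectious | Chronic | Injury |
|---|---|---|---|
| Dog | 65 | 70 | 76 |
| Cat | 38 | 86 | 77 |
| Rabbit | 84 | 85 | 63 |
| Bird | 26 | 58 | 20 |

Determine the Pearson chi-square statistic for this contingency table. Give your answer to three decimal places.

Row totals: 211, 201, 232, 104. Column totals: 213, 299, 236. Grand total N = 748.
Expected counts (row total × column total / N):
  Dog, Infectious: 211×213/748 = 60.0842
  Dog, Chronic: 211×299/748 = 84.3436
  Dog, Injury: 211×236/748 = 66.5722
  Cat, Infectious: 201×213/748 = 57.2366
  Cat, Chronic: 201×299/748 = 80.3463
  Cat, Injury: 201×236/748 = 63.4171
  Rabbit, Infectious: 232×213/748 = 66.0642
  Rabbit, Chronic: 232×299/748 = 92.7380
  Rabbit, Injury: 232×236/748 = 73.1979
  Bird, Infectious: 104×213/748 = 29.6150
  Bird, Chronic: 104×299/748 = 41.5722
  Bird, Injury: 104×236/748 = 32.8128
Contributions (O − E)²/E:
  (65 − 60.0842)²/60.0842 = 0.4022
  (70 − 84.3436)²/84.3436 = 2.4393
  (76 − 66.5722)²/66.5722 = 1.3351
  (38 − 57.2366)²/57.2366 = 6.4652
  (86 − 80.3463)²/80.3463 = 0.3978
  (77 − 63.4171)²/63.4171 = 2.9092
  (84 − 66.0642)²/66.0642 = 4.8694
  (85 − 92.7380)²/92.7380 = 0.6457
  (63 − 73.1979)²/73.1979 = 1.4208
  (26 − 29.6150)²/29.6150 = 0.4413
  (58 − 41.5722)²/41.5722 = 6.4917
  (20 − 32.8128)²/32.8128 = 5.0032
χ² = 0.4022 + 2.4393 + 1.3351 + 6.4652 + 0.3978 + 2.9092 + 4.8694 + 0.6457 + 1.4208 + 0.4413 + 6.4917 + 5.0032 = 32.821

32.821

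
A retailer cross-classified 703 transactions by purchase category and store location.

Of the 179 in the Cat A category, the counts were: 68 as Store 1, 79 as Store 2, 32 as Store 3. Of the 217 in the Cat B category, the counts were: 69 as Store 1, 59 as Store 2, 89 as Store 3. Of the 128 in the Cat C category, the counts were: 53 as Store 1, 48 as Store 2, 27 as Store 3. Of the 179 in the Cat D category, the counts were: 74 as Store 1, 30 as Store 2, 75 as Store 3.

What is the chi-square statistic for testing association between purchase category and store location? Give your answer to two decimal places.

Row totals: 179, 217, 128, 179. Column totals: 264, 216, 223. Grand total N = 703.
Expected counts (row total × column total / N):
  Cat A, Store 1: 179×264/703 = 67.220
  Cat A, Store 2: 179×216/703 = 54.999
  Cat A, Store 3: 179×223/703 = 56.781
  Cat B, Store 1: 217×264/703 = 81.491
  Cat B, Store 2: 217×216/703 = 66.674
  Cat B, Store 3: 217×223/703 = 68.835
  Cat C, Store 1: 128×264/703 = 48.068
  Cat C, Store 2: 128×216/703 = 39.329
  Cat C, Store 3: 128×223/703 = 40.603
  Cat D, Store 1: 179×264/703 = 67.220
  Cat D, Store 2: 179×216/703 = 54.999
  Cat D, Store 3: 179×223/703 = 56.781
Contributions (O − E)²/E:
  (68 − 67.220)²/67.220 = 0.0091
  (79 − 54.999)²/54.999 = 10.4738
  (32 − 56.781)²/56.781 = 10.8152
  (69 − 81.491)²/81.491 = 1.9146
  (59 − 66.674)²/66.674 = 0.8833
  (89 − 68.835)²/68.835 = 5.9073
  (53 − 48.068)²/48.068 = 0.5060
  (48 − 39.329)²/39.329 = 1.9117
  (27 − 40.603)²/40.603 = 4.5573
  (74 − 67.220)²/67.220 = 0.6839
  (30 − 54.999)²/54.999 = 11.3629
  (75 − 56.781)²/56.781 = 5.8458
χ² = 0.0091 + 10.4738 + 10.8152 + 1.9146 + 0.8833 + 5.9073 + 0.5060 + 1.9117 + 4.5573 + 0.6839 + 11.3629 + 5.8458 = 54.87

54.87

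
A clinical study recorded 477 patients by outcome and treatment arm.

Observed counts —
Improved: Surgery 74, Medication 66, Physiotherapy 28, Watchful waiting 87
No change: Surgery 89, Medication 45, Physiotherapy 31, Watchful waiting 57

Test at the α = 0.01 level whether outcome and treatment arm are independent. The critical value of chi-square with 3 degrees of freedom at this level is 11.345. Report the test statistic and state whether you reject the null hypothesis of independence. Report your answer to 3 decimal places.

Row totals: 255, 222. Column totals: 163, 111, 59, 144. Grand total N = 477.
Expected counts (row total × column total / N):
  Improved, Surgery: 255×163/477 = 87.13836
  Improved, Medication: 255×111/477 = 59.33962
  Improved, Physiotherapy: 255×59/477 = 31.54088
  Improved, Watchful waiting: 255×144/477 = 76.98113
  No change, Surgery: 222×163/477 = 75.86164
  No change, Medication: 222×111/477 = 51.66038
  No change, Physiotherapy: 222×59/477 = 27.45912
  No change, Watchful waiting: 222×144/477 = 67.01887
Contributions (O − E)²/E:
  (74 − 87.13836)²/87.13836 = 1.9809
  (66 − 59.33962)²/59.33962 = 0.7476
  (28 − 31.54088)²/31.54088 = 0.3975
  (87 − 76.98113)²/76.98113 = 1.3039
  (89 − 75.86164)²/75.86164 = 2.2754
  (45 − 51.66038)²/51.66038 = 0.8587
  (31 − 27.45912)²/27.45912 = 0.4566
  (57 − 67.01887)²/67.01887 = 1.4978
χ² = 1.9809 + 0.7476 + 0.3975 + 1.3039 + 2.2754 + 0.8587 + 0.4566 + 1.4978 = 9.518
df = (2−1)(4−1) = 3. Since 9.518 < 11.345, fail to reject the null hypothesis of independence at α = 0.01.

9.518; fail to reject H₀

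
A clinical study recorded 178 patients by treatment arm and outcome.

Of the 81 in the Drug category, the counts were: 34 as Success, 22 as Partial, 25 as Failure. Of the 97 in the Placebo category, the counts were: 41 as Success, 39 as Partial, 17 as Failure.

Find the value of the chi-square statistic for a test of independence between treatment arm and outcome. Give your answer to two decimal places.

5.52

Row totals: 81, 97. Column totals: 75, 61, 42. Grand total N = 178.
Expected counts (row total × column total / N):
  Drug, Success: 81×75/178 = 34.129
  Drug, Partial: 81×61/178 = 27.758
  Drug, Failure: 81×42/178 = 19.112
  Placebo, Success: 97×75/178 = 40.871
  Placebo, Partial: 97×61/178 = 33.242
  Placebo, Failure: 97×42/178 = 22.888
Contributions (O − E)²/E:
  (34 − 34.129)²/34.129 = 0.0005
  (22 − 27.758)²/27.758 = 1.1944
  (25 − 19.112)²/19.112 = 1.8140
  (41 − 40.871)²/40.871 = 0.0004
  (39 − 33.242)²/33.242 = 0.9974
  (17 − 22.888)²/22.888 = 1.5147
χ² = 0.0005 + 1.1944 + 1.8140 + 0.0004 + 0.9974 + 1.5147 = 5.52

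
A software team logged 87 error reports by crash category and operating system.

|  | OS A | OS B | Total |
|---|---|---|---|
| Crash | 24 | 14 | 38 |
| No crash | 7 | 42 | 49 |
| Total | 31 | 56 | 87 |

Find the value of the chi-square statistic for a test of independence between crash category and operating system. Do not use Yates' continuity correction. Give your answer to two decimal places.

Grand total N = 87.
Expected counts (row total × column total / N):
  Crash, OS A: 38×31/87 = 13.540
  Crash, OS B: 38×56/87 = 24.460
  No crash, OS A: 49×31/87 = 17.460
  No crash, OS B: 49×56/87 = 31.540
Contributions (O − E)²/E:
  (24 − 13.540)²/13.540 = 8.0806
  (14 − 24.460)²/24.460 = 4.4731
  (7 − 17.460)²/17.460 = 6.2664
  (42 − 31.540)²/31.540 = 3.4690
χ² = 8.0806 + 4.4731 + 6.2664 + 3.4690 = 22.29

22.29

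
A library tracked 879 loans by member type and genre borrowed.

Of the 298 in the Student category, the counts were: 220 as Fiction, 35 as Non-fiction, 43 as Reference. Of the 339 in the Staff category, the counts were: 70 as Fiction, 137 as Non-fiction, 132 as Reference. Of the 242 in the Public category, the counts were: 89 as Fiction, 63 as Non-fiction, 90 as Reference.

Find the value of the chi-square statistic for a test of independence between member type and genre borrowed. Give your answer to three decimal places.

193.026

Row totals: 298, 339, 242. Column totals: 379, 235, 265. Grand total N = 879.
Expected counts (row total × column total / N):
  Student, Fiction: 298×379/879 = 128.4892
  Student, Non-fiction: 298×235/879 = 79.6701
  Student, Reference: 298×265/879 = 89.8407
  Staff, Fiction: 339×379/879 = 146.1672
  Staff, Non-fiction: 339×235/879 = 90.6314
  Staff, Reference: 339×265/879 = 102.2014
  Public, Fiction: 242×379/879 = 104.3436
  Public, Non-fiction: 242×235/879 = 64.6985
  Public, Reference: 242×265/879 = 72.9579
Contributions (O − E)²/E:
  (220 − 128.4892)²/128.4892 = 65.1746
  (35 − 79.6701)²/79.6701 = 25.0460
  (43 − 89.8407)²/89.8407 = 24.4216
  (70 − 146.1672)²/146.1672 = 39.6905
  (137 − 90.6314)²/90.6314 = 23.7230
  (132 − 102.2014)²/102.2014 = 8.6883
  (89 − 104.3436)²/104.3436 = 2.2563
  (63 − 64.6985)²/64.6985 = 0.0446
  (90 − 72.9579)²/72.9579 = 3.9808
χ² = 65.1746 + 25.0460 + 24.4216 + 39.6905 + 23.7230 + 8.6883 + 2.2563 + 0.0446 + 3.9808 = 193.026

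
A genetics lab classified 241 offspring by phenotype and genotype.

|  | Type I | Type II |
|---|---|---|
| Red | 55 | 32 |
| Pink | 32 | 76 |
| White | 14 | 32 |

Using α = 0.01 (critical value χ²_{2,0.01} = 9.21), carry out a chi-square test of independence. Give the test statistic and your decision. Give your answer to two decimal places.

Row totals: 87, 108, 46. Column totals: 101, 140. Grand total N = 241.
Expected counts (row total × column total / N):
  Red, Type I: 87×101/241 = 36.461
  Red, Type II: 87×140/241 = 50.539
  Pink, Type I: 108×101/241 = 45.261
  Pink, Type II: 108×140/241 = 62.739
  White, Type I: 46×101/241 = 19.278
  White, Type II: 46×140/241 = 26.722
Contributions (O − E)²/E:
  (55 − 36.461)²/36.461 = 9.4264
  (32 − 50.539)²/50.539 = 6.8006
  (32 − 45.261)²/45.261 = 3.8853
  (76 − 62.739)²/62.739 = 2.8029
  (14 − 19.278)²/19.278 = 1.4450
  (32 − 26.722)²/26.722 = 1.0425
χ² = 9.4264 + 6.8006 + 3.8853 + 2.8029 + 1.4450 + 1.0425 = 25.40
df = (3−1)(2−1) = 2. Since 25.40 > 9.21, reject the null hypothesis of independence at α = 0.01.

25.40; reject H₀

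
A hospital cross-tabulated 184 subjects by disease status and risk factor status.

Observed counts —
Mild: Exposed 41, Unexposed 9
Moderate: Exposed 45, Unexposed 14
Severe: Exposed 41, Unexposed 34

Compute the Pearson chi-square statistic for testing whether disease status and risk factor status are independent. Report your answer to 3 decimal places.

Row totals: 50, 59, 75. Column totals: 127, 57. Grand total N = 184.
Expected counts (row total × column total / N):
  Mild, Exposed: 50×127/184 = 34.5109
  Mild, Unexposed: 50×57/184 = 15.4891
  Moderate, Exposed: 59×127/184 = 40.7228
  Moderate, Unexposed: 59×57/184 = 18.2772
  Severe, Exposed: 75×127/184 = 51.7663
  Severe, Unexposed: 75×57/184 = 23.2337
Contributions (O − E)²/E:
  (41 − 34.5109)²/34.5109 = 1.2201
  (9 − 15.4891)²/15.4891 = 2.7186
  (45 − 40.7228)²/40.7228 = 0.4492
  (14 − 18.2772)²/18.2772 = 1.0009
  (41 − 51.7663)²/51.7663 = 2.2392
  (34 − 23.2337)²/23.2337 = 4.9890
χ² = 1.2201 + 2.7186 + 0.4492 + 1.0009 + 2.2392 + 4.9890 = 12.617

12.617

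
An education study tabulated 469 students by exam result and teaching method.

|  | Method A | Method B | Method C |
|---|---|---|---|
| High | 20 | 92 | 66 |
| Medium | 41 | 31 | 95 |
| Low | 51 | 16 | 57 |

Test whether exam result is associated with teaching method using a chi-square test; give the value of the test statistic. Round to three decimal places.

82.502

Row totals: 178, 167, 124. Column totals: 112, 139, 218. Grand total N = 469.
Expected counts (row total × column total / N):
  High, Method A: 178×112/469 = 42.5075
  High, Method B: 178×139/469 = 52.7548
  High, Method C: 178×218/469 = 82.7377
  Medium, Method A: 167×112/469 = 39.8806
  Medium, Method B: 167×139/469 = 49.4947
  Medium, Method C: 167×218/469 = 77.6247
  Low, Method A: 124×112/469 = 29.6119
  Low, Method B: 124×139/469 = 36.7505
  Low, Method C: 124×218/469 = 57.6375
Contributions (O − E)²/E:
  (20 − 42.5075)²/42.5075 = 11.9176
  (92 − 52.7548)²/52.7548 = 29.1952
  (66 − 82.7377)²/82.7377 = 3.3860
  (41 − 39.8806)²/39.8806 = 0.0314
  (31 − 49.4947)²/49.4947 = 6.9109
  (95 − 77.6247)²/77.6247 = 3.8892
  (51 − 29.6119)²/29.6119 = 15.4482
  (16 − 36.7505)²/36.7505 = 11.7164
  (57 − 57.6375)²/57.6375 = 0.0071
χ² = 11.9176 + 29.1952 + 3.3860 + 0.0314 + 6.9109 + 3.8892 + 15.4482 + 11.7164 + 0.0071 = 82.502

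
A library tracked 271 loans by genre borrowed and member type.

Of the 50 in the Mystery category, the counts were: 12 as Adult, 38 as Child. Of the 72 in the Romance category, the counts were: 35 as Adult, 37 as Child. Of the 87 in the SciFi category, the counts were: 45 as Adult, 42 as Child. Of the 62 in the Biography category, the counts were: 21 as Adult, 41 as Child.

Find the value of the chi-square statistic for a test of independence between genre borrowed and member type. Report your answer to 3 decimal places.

13.017

Row totals: 50, 72, 87, 62. Column totals: 113, 158. Grand total N = 271.
Expected counts (row total × column total / N):
  Mystery, Adult: 50×113/271 = 20.8487
  Mystery, Child: 50×158/271 = 29.1513
  Romance, Adult: 72×113/271 = 30.0221
  Romance, Child: 72×158/271 = 41.9779
  SciFi, Adult: 87×113/271 = 36.2768
  SciFi, Child: 87×158/271 = 50.7232
  Biography, Adult: 62×113/271 = 25.8524
  Biography, Child: 62×158/271 = 36.1476
Contributions (O − E)²/E:
  (12 − 20.8487)²/20.8487 = 3.7556
  (38 − 29.1513)²/29.1513 = 2.6860
  (35 − 30.0221)²/30.0221 = 0.8254
  (37 − 41.9779)²/41.9779 = 0.5903
  (45 − 36.2768)²/36.2768 = 2.0976
  (42 − 50.7232)²/50.7232 = 1.5002
  (21 − 25.8524)²/25.8524 = 0.9108
  (41 − 36.1476)²/36.1476 = 0.6514
χ² = 3.7556 + 2.6860 + 0.8254 + 0.5903 + 2.0976 + 1.5002 + 0.9108 + 0.6514 = 13.017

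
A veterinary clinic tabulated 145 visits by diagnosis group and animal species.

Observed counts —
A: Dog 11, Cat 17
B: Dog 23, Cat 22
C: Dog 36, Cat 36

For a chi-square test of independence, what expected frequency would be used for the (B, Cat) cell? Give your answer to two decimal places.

Row total (B) = 45; column total (Cat) = 75; grand total N = 145.
Expected count = (row total × column total) / N = 45 × 75 / 145 = 23.28.

23.28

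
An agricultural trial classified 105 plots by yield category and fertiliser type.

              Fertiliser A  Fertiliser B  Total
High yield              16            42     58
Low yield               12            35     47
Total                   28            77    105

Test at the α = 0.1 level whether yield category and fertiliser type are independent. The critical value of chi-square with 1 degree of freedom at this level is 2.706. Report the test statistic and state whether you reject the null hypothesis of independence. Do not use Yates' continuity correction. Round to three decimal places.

Grand total N = 105.
Expected counts (row total × column total / N):
  High yield, Fertiliser A: 58×28/105 = 15.4667
  High yield, Fertiliser B: 58×77/105 = 42.5333
  Low yield, Fertiliser A: 47×28/105 = 12.5333
  Low yield, Fertiliser B: 47×77/105 = 34.4667
Contributions (O − E)²/E:
  (16 − 15.4667)²/15.4667 = 0.0184
  (42 − 42.5333)²/42.5333 = 0.0067
  (12 − 12.5333)²/12.5333 = 0.0227
  (35 − 34.4667)²/34.4667 = 0.0083
χ² = 0.0184 + 0.0067 + 0.0227 + 0.0083 = 0.056
df = (2−1)(2−1) = 1. Since 0.056 < 2.706, fail to reject the null hypothesis of independence at α = 0.1.

0.056; fail to reject H₀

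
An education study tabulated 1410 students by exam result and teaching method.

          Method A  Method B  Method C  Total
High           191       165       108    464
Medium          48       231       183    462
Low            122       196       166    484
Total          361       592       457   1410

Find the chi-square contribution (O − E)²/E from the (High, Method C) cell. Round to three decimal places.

Row total (High) = 464; column total (Method C) = 457; N = 1410.
Expected count E = 464 × 457 / 1410 = 150.3887.
Contribution = (O − E)²/E = (108 − 150.3887)² / 150.3887 = 11.948.

11.948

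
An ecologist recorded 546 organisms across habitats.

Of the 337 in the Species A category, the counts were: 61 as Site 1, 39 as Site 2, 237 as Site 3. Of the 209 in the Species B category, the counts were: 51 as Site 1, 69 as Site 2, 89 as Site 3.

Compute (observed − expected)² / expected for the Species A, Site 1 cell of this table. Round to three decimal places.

Row total (Species A) = 337; column total (Site 1) = 112; N = 546.
Expected count E = 337 × 112 / 546 = 69.1282.
Contribution = (O − E)²/E = (61 − 69.1282)² / 69.1282 = 0.956.

0.956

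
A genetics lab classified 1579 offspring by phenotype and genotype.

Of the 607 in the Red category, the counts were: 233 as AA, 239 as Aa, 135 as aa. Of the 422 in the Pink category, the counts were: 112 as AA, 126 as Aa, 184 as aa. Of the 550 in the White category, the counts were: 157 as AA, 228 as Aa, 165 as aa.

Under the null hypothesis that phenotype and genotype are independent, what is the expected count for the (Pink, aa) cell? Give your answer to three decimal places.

Row total (Pink) = 422; column total (aa) = 484; grand total N = 1579.
Expected count = (row total × column total) / N = 422 × 484 / 1579 = 129.353.

129.353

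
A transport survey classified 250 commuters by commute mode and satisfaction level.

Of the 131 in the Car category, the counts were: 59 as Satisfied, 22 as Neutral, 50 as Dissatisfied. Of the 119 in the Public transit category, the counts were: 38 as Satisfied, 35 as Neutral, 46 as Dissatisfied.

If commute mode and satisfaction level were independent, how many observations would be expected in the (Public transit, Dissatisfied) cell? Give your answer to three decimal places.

Row total (Public transit) = 119; column total (Dissatisfied) = 96; grand total N = 250.
Expected count = (row total × column total) / N = 119 × 96 / 250 = 45.696.

45.696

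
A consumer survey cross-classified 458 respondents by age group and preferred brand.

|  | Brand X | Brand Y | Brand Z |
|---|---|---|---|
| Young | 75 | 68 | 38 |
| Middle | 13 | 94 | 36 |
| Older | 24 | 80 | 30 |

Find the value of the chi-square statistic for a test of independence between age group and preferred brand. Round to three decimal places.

Row totals: 181, 143, 134. Column totals: 112, 242, 104. Grand total N = 458.
Expected counts (row total × column total / N):
  Young, Brand X: 181×112/458 = 44.2620
  Young, Brand Y: 181×242/458 = 95.6376
  Young, Brand Z: 181×104/458 = 41.1004
  Middle, Brand X: 143×112/458 = 34.9694
  Middle, Brand Y: 143×242/458 = 75.5590
  Middle, Brand Z: 143×104/458 = 32.4716
  Older, Brand X: 134×112/458 = 32.7686
  Older, Brand Y: 134×242/458 = 70.8035
  Older, Brand Z: 134×104/458 = 30.4279
Contributions (O − E)²/E:
  (75 − 44.2620)²/44.2620 = 21.3462
  (68 − 95.6376)²/95.6376 = 7.9868
  (38 − 41.1004)²/41.1004 = 0.2339
  (13 − 34.9694)²/34.9694 = 13.8022
  (94 − 75.5590)²/75.5590 = 4.5007
  (36 − 32.4716)²/32.4716 = 0.3834
  (24 − 32.7686)²/32.7686 = 2.3464
  (80 − 70.8035)²/70.8035 = 1.1945
  (30 − 30.4279)²/30.4279 = 0.0060
χ² = 21.3462 + 7.9868 + 0.2339 + 13.8022 + 4.5007 + 0.3834 + 2.3464 + 1.1945 + 0.0060 = 51.800

51.800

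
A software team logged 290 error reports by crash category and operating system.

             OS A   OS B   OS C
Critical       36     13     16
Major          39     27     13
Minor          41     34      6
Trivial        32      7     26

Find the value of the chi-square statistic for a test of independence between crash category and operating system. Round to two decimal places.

Row totals: 65, 79, 81, 65. Column totals: 148, 81, 61. Grand total N = 290.
Expected counts (row total × column total / N):
  Critical, OS A: 65×148/290 = 33.172
  Critical, OS B: 65×81/290 = 18.155
  Critical, OS C: 65×61/290 = 13.672
  Major, OS A: 79×148/290 = 40.317
  Major, OS B: 79×81/290 = 22.066
  Major, OS C: 79×61/290 = 16.617
  Minor, OS A: 81×148/290 = 41.338
  Minor, OS B: 81×81/290 = 22.624
  Minor, OS C: 81×61/290 = 17.038
  Trivial, OS A: 65×148/290 = 33.172
  Trivial, OS B: 65×81/290 = 18.155
  Trivial, OS C: 65×61/290 = 13.672
Contributions (O − E)²/E:
  (36 − 33.172)²/33.172 = 0.2411
  (13 − 18.155)²/18.155 = 1.4637
  (16 − 13.672)²/13.672 = 0.3964
  (39 − 40.317)²/40.317 = 0.0430
  (27 − 22.066)²/22.066 = 1.1033
  (13 − 16.617)²/16.617 = 0.7873
  (41 − 41.338)²/41.338 = 0.0028
  (34 − 22.624)²/22.624 = 5.7202
  (6 − 17.038)²/17.038 = 7.1509
  (32 − 33.172)²/33.172 = 0.0414
  (7 − 18.155)²/18.155 = 6.8540
  (26 − 13.672)²/13.672 = 11.1161
χ² = 0.2411 + 1.4637 + 0.3964 + 0.0430 + 1.1033 + 0.7873 + 0.0028 + 5.7202 + 7.1509 + 0.0414 + 6.8540 + 11.1161 = 34.92

34.92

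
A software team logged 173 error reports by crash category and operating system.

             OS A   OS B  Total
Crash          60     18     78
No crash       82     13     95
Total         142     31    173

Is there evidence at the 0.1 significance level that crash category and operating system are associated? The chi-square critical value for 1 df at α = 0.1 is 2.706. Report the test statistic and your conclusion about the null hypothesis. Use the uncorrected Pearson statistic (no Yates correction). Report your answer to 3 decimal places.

Grand total N = 173.
Expected counts (row total × column total / N):
  Crash, OS A: 78×142/173 = 64.0231
  Crash, OS B: 78×31/173 = 13.9769
  No crash, OS A: 95×142/173 = 77.9769
  No crash, OS B: 95×31/173 = 17.0231
Contributions (O − E)²/E:
  (60 − 64.0231)²/64.0231 = 0.2528
  (18 − 13.9769)²/13.9769 = 1.1580
  (82 − 77.9769)²/77.9769 = 0.2076
  (13 − 17.0231)²/17.0231 = 0.9508
χ² = 0.2528 + 1.1580 + 0.2076 + 0.9508 = 2.569
df = (2−1)(2−1) = 1. Since 2.569 < 2.706, fail to reject the null hypothesis of independence at α = 0.1.

2.569; fail to reject H₀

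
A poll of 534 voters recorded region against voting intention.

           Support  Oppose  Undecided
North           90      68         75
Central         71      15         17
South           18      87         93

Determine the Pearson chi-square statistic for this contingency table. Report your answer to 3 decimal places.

113.745

Row totals: 233, 103, 198. Column totals: 179, 170, 185. Grand total N = 534.
Expected counts (row total × column total / N):
  North, Support: 233×179/534 = 78.1030
  North, Oppose: 233×170/534 = 74.1760
  North, Undecided: 233×185/534 = 80.7210
  Central, Support: 103×179/534 = 34.5262
  Central, Oppose: 103×170/534 = 32.7903
  Central, Undecided: 103×185/534 = 35.6835
  South, Support: 198×179/534 = 66.3708
  South, Oppose: 198×170/534 = 63.0337
  South, Undecided: 198×185/534 = 68.5955
Contributions (O − E)²/E:
  (90 − 78.1030)²/78.1030 = 1.8122
  (68 − 74.1760)²/74.1760 = 0.5142
  (75 − 80.7210)²/80.7210 = 0.4055
  (71 − 34.5262)²/34.5262 = 38.5313
  (15 − 32.7903)²/32.7903 = 9.6521
  (17 − 35.6835)²/35.6835 = 9.7825
  (18 − 66.3708)²/66.3708 = 35.2525
  (87 − 63.0337)²/63.0337 = 9.1123
  (93 − 68.5955)²/68.5955 = 8.6825
χ² = 1.8122 + 0.5142 + 0.4055 + 38.5313 + 9.6521 + 9.7825 + 35.2525 + 9.1123 + 8.6825 = 113.745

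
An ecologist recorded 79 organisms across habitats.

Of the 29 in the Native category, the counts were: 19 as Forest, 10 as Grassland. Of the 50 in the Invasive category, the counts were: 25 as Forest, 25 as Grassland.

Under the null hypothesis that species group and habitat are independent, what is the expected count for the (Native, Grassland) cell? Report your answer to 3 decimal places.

Row total (Native) = 29; column total (Grassland) = 35; grand total N = 79.
Expected count = (row total × column total) / N = 29 × 35 / 79 = 12.848.

12.848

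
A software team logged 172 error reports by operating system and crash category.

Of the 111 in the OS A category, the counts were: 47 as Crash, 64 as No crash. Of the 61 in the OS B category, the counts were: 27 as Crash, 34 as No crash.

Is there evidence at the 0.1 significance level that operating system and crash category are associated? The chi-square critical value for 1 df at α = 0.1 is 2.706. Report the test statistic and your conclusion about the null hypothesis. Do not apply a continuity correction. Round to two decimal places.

Row totals: 111, 61. Column totals: 74, 98. Grand total N = 172.
Expected counts (row total × column total / N):
  OS A, Crash: 111×74/172 = 47.756
  OS A, No crash: 111×98/172 = 63.244
  OS B, Crash: 61×74/172 = 26.244
  OS B, No crash: 61×98/172 = 34.756
Contributions (O − E)²/E:
  (47 − 47.756)²/47.756 = 0.0120
  (64 − 63.244)²/63.244 = 0.0090
  (27 − 26.244)²/26.244 = 0.0218
  (34 − 34.756)²/34.756 = 0.0164
χ² = 0.0120 + 0.0090 + 0.0218 + 0.0164 = 0.06
df = (2−1)(2−1) = 1. Since 0.06 < 2.706, fail to reject the null hypothesis of independence at α = 0.1.

0.06; fail to reject H₀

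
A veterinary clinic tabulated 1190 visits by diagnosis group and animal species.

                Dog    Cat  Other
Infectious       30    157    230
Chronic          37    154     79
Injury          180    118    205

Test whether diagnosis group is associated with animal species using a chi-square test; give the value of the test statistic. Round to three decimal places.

180.206

Row totals: 417, 270, 503. Column totals: 247, 429, 514. Grand total N = 1190.
Expected counts (row total × column total / N):
  Infectious, Dog: 417×247/1190 = 86.5538
  Infectious, Cat: 417×429/1190 = 150.3303
  Infectious, Other: 417×514/1190 = 180.1160
  Chronic, Dog: 270×247/1190 = 56.0420
  Chronic, Cat: 270×429/1190 = 97.3361
  Chronic, Other: 270×514/1190 = 116.6218
  Injury, Dog: 503×247/1190 = 104.4042
  Injury, Cat: 503×429/1190 = 181.3336
  Injury, Other: 503×514/1190 = 217.2622
Contributions (O − E)²/E:
  (30 − 86.5538)²/86.5538 = 36.9520
  (157 − 150.3303)²/150.3303 = 0.2959
  (230 − 180.1160)²/180.1160 = 13.8156
  (37 − 56.0420)²/56.0420 = 6.4701
  (154 − 97.3361)²/97.3361 = 32.9867
  (79 − 116.6218)²/116.6218 = 12.1367
  (180 − 104.4042)²/104.4042 = 54.7365
  (118 − 181.3336)²/181.3336 = 22.1203
  (205 − 217.2622)²/217.2622 = 0.6921
χ² = 36.9520 + 0.2959 + 13.8156 + 6.4701 + 32.9867 + 12.1367 + 54.7365 + 22.1203 + 0.6921 = 180.206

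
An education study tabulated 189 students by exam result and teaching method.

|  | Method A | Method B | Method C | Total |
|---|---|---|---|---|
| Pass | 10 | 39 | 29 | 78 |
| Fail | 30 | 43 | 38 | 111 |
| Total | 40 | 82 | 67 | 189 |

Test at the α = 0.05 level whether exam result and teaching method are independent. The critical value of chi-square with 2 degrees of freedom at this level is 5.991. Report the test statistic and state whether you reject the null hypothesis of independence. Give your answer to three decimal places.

Grand total N = 189.
Expected counts (row total × column total / N):
  Pass, Method A: 78×40/189 = 16.5079
  Pass, Method B: 78×82/189 = 33.8413
  Pass, Method C: 78×67/189 = 27.6508
  Fail, Method A: 111×40/189 = 23.4921
  Fail, Method B: 111×82/189 = 48.1587
  Fail, Method C: 111×67/189 = 39.3492
Contributions (O − E)²/E:
  (10 − 16.5079)²/16.5079 = 2.5656
  (39 − 33.8413)²/33.8413 = 0.7864
  (29 − 27.6508)²/27.6508 = 0.0658
  (30 − 23.4921)²/23.4921 = 1.8029
  (43 − 48.1587)²/48.1587 = 0.5526
  (38 − 39.3492)²/39.3492 = 0.0463
χ² = 2.5656 + 0.7864 + 0.0658 + 1.8029 + 0.5526 + 0.0463 = 5.820
df = (2−1)(3−1) = 2. Since 5.820 < 5.991, fail to reject the null hypothesis of independence at α = 0.05.

5.820; fail to reject H₀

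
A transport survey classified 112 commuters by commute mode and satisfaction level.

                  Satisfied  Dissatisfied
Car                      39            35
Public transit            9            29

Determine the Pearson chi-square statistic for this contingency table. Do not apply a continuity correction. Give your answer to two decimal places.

Row totals: 74, 38. Column totals: 48, 64. Grand total N = 112.
Expected counts (row total × column total / N):
  Car, Satisfied: 74×48/112 = 31.714
  Car, Dissatisfied: 74×64/112 = 42.286
  Public transit, Satisfied: 38×48/112 = 16.286
  Public transit, Dissatisfied: 38×64/112 = 21.714
Contributions (O − E)²/E:
  (39 − 31.714)²/31.714 = 1.6739
  (35 − 42.286)²/42.286 = 1.2554
  (9 − 16.286)²/16.286 = 3.2596
  (29 − 21.714)²/21.714 = 2.4448
χ² = 1.6739 + 1.2554 + 3.2596 + 2.4448 = 8.63

8.63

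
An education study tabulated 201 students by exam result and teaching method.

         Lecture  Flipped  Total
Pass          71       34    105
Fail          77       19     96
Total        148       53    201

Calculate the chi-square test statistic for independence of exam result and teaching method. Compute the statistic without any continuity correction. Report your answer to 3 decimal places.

Grand total N = 201.
Expected counts (row total × column total / N):
  Pass, Lecture: 105×148/201 = 77.3134
  Pass, Flipped: 105×53/201 = 27.6866
  Fail, Lecture: 96×148/201 = 70.6866
  Fail, Flipped: 96×53/201 = 25.3134
Contributions (O − E)²/E:
  (71 − 77.3134)²/77.3134 = 0.5156
  (34 − 27.6866)²/27.6866 = 1.4397
  (77 − 70.6866)²/70.6866 = 0.5639
  (19 − 25.3134)²/25.3134 = 1.5746
χ² = 0.5156 + 1.4397 + 0.5639 + 1.5746 = 4.094

4.094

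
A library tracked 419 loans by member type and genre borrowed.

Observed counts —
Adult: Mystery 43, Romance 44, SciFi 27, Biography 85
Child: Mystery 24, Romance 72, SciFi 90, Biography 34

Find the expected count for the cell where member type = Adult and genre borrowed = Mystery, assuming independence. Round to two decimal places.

Row total (Adult) = 199; column total (Mystery) = 67; grand total N = 419.
Expected count = (row total × column total) / N = 199 × 67 / 419 = 31.82.

31.82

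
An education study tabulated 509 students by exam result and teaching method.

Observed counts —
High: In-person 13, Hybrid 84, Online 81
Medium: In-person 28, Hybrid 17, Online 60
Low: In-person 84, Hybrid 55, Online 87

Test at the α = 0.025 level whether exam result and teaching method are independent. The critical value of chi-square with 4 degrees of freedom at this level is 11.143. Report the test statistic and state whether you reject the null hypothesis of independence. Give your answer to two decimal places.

67.99; reject H₀

Row totals: 178, 105, 226. Column totals: 125, 156, 228. Grand total N = 509.
Expected counts (row total × column total / N):
  High, In-person: 178×125/509 = 43.7132
  High, Hybrid: 178×156/509 = 54.5540
  High, Online: 178×228/509 = 79.7328
  Medium, In-person: 105×125/509 = 25.7859
  Medium, Hybrid: 105×156/509 = 32.1807
  Medium, Online: 105×228/509 = 47.0334
  Low, In-person: 226×125/509 = 55.5010
  Low, Hybrid: 226×156/509 = 69.2652
  Low, Online: 226×228/509 = 101.2338
Contributions (O − E)²/E:
  (13 − 43.7132)²/43.7132 = 21.5793
  (84 − 54.5540)²/54.5540 = 15.8937
  (81 − 79.7328)²/79.7328 = 0.0201
  (28 − 25.7859)²/25.7859 = 0.1901
  (17 − 32.1807)²/32.1807 = 7.1612
  (60 − 47.0334)²/47.0334 = 3.5748
  (84 − 55.5010)²/55.5010 = 14.6338
  (55 − 69.2652)²/69.2652 = 2.9379
  (87 − 101.2338)²/101.2338 = 2.0013
χ² = 21.5793 + 15.8937 + 0.0201 + 0.1901 + 7.1612 + 3.5748 + 14.6338 + 2.9379 + 2.0013 = 67.99
df = (3−1)(3−1) = 4. Since 67.99 > 11.143, reject the null hypothesis of independence at α = 0.025.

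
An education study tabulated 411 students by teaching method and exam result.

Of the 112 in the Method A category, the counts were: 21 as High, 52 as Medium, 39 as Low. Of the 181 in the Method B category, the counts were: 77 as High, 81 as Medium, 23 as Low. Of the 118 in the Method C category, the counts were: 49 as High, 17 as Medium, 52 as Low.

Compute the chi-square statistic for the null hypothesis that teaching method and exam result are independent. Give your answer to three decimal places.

Row totals: 112, 181, 118. Column totals: 147, 150, 114. Grand total N = 411.
Expected counts (row total × column total / N):
  Method A, High: 112×147/411 = 40.0584
  Method A, Medium: 112×150/411 = 40.8759
  Method A, Low: 112×114/411 = 31.0657
  Method B, High: 181×147/411 = 64.7372
  Method B, Medium: 181×150/411 = 66.0584
  Method B, Low: 181×114/411 = 50.2044
  Method C, High: 118×147/411 = 42.2044
  Method C, Medium: 118×150/411 = 43.0657
  Method C, Low: 118×114/411 = 32.7299
Contributions (O − E)²/E:
  (21 − 40.0584)²/40.0584 = 9.0673
  (52 − 40.8759)²/40.8759 = 3.0273
  (39 − 31.0657)²/31.0657 = 2.0265
  (77 − 64.7372)²/64.7372 = 2.3229
  (81 − 66.0584)²/66.0584 = 3.3796
  (23 − 50.2044)²/50.2044 = 14.7413
  (49 − 42.2044)²/42.2044 = 1.0942
  (17 − 43.0657)²/43.0657 = 15.7764
  (52 − 32.7299)²/32.7299 = 11.3455
χ² = 9.0673 + 3.0273 + 2.0265 + 2.3229 + 3.3796 + 14.7413 + 1.0942 + 15.7764 + 11.3455 = 62.781

62.781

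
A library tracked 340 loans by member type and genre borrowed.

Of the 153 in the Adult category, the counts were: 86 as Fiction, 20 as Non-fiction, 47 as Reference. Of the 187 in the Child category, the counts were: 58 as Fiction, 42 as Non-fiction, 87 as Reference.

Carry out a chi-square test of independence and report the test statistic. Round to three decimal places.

22.011

Row totals: 153, 187. Column totals: 144, 62, 134. Grand total N = 340.
Expected counts (row total × column total / N):
  Adult, Fiction: 153×144/340 = 64.8000
  Adult, Non-fiction: 153×62/340 = 27.9000
  Adult, Reference: 153×134/340 = 60.3000
  Child, Fiction: 187×144/340 = 79.2000
  Child, Non-fiction: 187×62/340 = 34.1000
  Child, Reference: 187×134/340 = 73.7000
Contributions (O − E)²/E:
  (86 − 64.8000)²/64.8000 = 6.9358
  (20 − 27.9000)²/27.9000 = 2.2369
  (47 − 60.3000)²/60.3000 = 2.9335
  (58 − 79.2000)²/79.2000 = 5.6747
  (42 − 34.1000)²/34.1000 = 1.8302
  (87 − 73.7000)²/73.7000 = 2.4001
χ² = 6.9358 + 2.2369 + 2.9335 + 5.6747 + 1.8302 + 2.4001 = 22.011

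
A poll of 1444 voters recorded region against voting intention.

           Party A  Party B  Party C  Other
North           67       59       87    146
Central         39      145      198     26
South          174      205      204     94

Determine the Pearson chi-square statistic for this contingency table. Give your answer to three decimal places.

235.374

Row totals: 359, 408, 677. Column totals: 280, 409, 489, 266. Grand total N = 1444.
Expected counts (row total × column total / N):
  North, Party A: 359×280/1444 = 69.6122
  North, Party B: 359×409/1444 = 101.6835
  North, Party C: 359×489/1444 = 121.5727
  North, Other: 359×266/1444 = 66.1316
  Central, Party A: 408×280/1444 = 79.1136
  Central, Party B: 408×409/1444 = 115.5623
  Central, Party C: 408×489/1444 = 138.1662
  Central, Other: 408×266/1444 = 75.1579
  South, Party A: 677×280/1444 = 131.2742
  South, Party B: 677×409/1444 = 191.7542
  South, Party C: 677×489/1444 = 229.2611
  South, Other: 677×266/1444 = 124.7105
Contributions (O − E)²/E:
  (67 − 69.6122)²/69.6122 = 0.0980
  (59 − 101.6835)²/101.6835 = 17.9172
  (87 − 121.5727)²/121.5727 = 9.8317
  (146 − 66.1316)²/66.1316 = 96.4586
  (39 − 79.1136)²/79.1136 = 20.3391
  (145 − 115.5623)²/115.5623 = 7.4988
  (198 − 138.1662)²/138.1662 = 25.9114
  (26 − 75.1579)²/75.1579 = 32.1523
  (174 − 131.2742)²/131.2742 = 13.9060
  (205 − 191.7542)²/191.7542 = 0.9150
  (204 − 229.2611)²/229.2611 = 2.7834
  (94 − 124.7105)²/124.7105 = 7.5626
χ² = 0.0980 + 17.9172 + 9.8317 + 96.4586 + 20.3391 + 7.4988 + 25.9114 + 32.1523 + 13.9060 + 0.9150 + 2.7834 + 7.5626 = 235.374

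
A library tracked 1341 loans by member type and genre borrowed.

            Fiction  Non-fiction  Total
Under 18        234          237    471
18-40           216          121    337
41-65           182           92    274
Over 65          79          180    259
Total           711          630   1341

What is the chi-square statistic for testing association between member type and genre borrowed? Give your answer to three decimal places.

Grand total N = 1341.
Expected counts (row total × column total / N):
  Under 18, Fiction: 471×711/1341 = 249.7248
  Under 18, Non-fiction: 471×630/1341 = 221.2752
  18-40, Fiction: 337×711/1341 = 178.6779
  18-40, Non-fiction: 337×630/1341 = 158.3221
  41-65, Fiction: 274×711/1341 = 145.2752
  41-65, Non-fiction: 274×630/1341 = 128.7248
  Over 65, Fiction: 259×711/1341 = 137.3221
  Over 65, Non-fiction: 259×630/1341 = 121.6779
Contributions (O − E)²/E:
  (234 − 249.7248)²/249.7248 = 0.9902
  (237 − 221.2752)²/221.2752 = 1.1175
  (216 − 178.6779)²/178.6779 = 7.7958
  (121 − 158.3221)²/158.3221 = 8.7981
  (182 − 145.2752)²/145.2752 = 9.2838
  (92 − 128.7248)²/128.7248 = 10.4775
  (79 − 137.3221)²/137.3221 = 24.7700
  (180 − 121.6779)²/121.6779 = 27.9547
χ² = 0.9902 + 1.1175 + 7.7958 + 8.7981 + 9.2838 + 10.4775 + 24.7700 + 27.9547 = 91.188

91.188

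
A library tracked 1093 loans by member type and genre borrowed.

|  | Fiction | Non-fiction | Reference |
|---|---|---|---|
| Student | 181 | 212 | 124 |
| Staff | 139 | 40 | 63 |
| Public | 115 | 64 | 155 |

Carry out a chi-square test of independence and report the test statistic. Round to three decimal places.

Row totals: 517, 242, 334. Column totals: 435, 316, 342. Grand total N = 1093.
Expected counts (row total × column total / N):
  Student, Fiction: 517×435/1093 = 205.7594
  Student, Non-fiction: 517×316/1093 = 149.4712
  Student, Reference: 517×342/1093 = 161.7694
  Staff, Fiction: 242×435/1093 = 96.3129
  Staff, Non-fiction: 242×316/1093 = 69.9652
  Staff, Reference: 242×342/1093 = 75.7219
  Public, Fiction: 334×435/1093 = 132.9277
  Public, Non-fiction: 334×316/1093 = 96.5636
  Public, Reference: 334×342/1093 = 104.5087
Contributions (O − E)²/E:
  (181 − 205.7594)²/205.7594 = 2.9793
  (212 − 149.4712)²/149.4712 = 26.1579
  (124 − 161.7694)²/161.7694 = 8.8183
  (139 − 96.3129)²/96.3129 = 18.9195
  (40 − 69.9652)²/69.9652 = 12.8337
  (63 − 75.7219)²/75.7219 = 2.1374
  (115 − 132.9277)²/132.9277 = 2.4179
  (64 − 96.5636)²/96.5636 = 10.9812
  (155 − 104.5087)²/104.5087 = 24.3939
χ² = 2.9793 + 26.1579 + 8.8183 + 18.9195 + 12.8337 + 2.1374 + 2.4179 + 10.9812 + 24.3939 = 109.639

109.639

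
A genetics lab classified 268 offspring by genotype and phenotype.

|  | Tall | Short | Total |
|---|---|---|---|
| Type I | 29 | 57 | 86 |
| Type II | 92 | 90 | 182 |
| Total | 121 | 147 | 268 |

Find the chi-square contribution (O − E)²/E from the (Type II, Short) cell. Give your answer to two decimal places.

Row total (Type II) = 182; column total (Short) = 147; N = 268.
Expected count E = 182 × 147 / 268 = 99.828.
Contribution = (O − E)²/E = (90 − 99.828)² / 99.828 = 0.97.

0.97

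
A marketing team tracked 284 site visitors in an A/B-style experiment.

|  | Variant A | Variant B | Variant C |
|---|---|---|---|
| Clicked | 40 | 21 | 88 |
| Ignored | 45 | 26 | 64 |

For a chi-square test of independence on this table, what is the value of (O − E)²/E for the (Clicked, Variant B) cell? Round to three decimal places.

0.543

Row total (Clicked) = 149; column total (Variant B) = 47; N = 284.
Expected count E = 149 × 47 / 284 = 24.6585.
Contribution = (O − E)²/E = (21 − 24.6585)² / 24.6585 = 0.543.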